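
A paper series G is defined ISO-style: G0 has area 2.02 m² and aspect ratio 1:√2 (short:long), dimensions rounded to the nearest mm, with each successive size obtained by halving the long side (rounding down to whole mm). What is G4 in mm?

Let G0's short side be w mm. w · w√2 = 2.02 m² = 2,020,000 mm², so w ≈ 1195.1 mm and w√2 ≈ 1690.2 mm → G0 = 1195 × 1690 mm.
G1: ⌊1690/2⌋ × 1195 = 845 × 1195 mm
G2: ⌊1195/2⌋ × 845 = 597 × 845 mm
G3: ⌊845/2⌋ × 597 = 422 × 597 mm
G4: ⌊597/2⌋ × 422 = 298 × 422 mm

298 × 422 mm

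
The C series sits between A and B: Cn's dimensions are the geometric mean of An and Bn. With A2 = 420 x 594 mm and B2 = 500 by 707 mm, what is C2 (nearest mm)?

458 × 648 mm

Short side: √(420 · 500) = √210000 ≈ 458.3 → 458 mm
Long side: √(594 · 707) = √419958 ≈ 648.0 → 648 mm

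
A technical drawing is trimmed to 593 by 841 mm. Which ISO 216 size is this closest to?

Aspect ratio 841/593 ≈ 1.418 — close to the ISO √2 ≈ 1.414.
In the A-series (A0 area = 1 m²): A1 = 594 × 841 mm.
Off by 1 mm total — nearest standard size.

A1 (594 × 841 mm)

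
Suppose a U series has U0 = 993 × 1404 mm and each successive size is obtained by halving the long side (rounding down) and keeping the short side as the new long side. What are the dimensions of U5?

175 × 248 mm

U1: ⌊1404/2⌋ × 993 = 702 × 993 mm
U2: ⌊993/2⌋ × 702 = 496 × 702 mm
U3: ⌊702/2⌋ × 496 = 351 × 496 mm
U4: ⌊496/2⌋ × 351 = 248 × 351 mm
U5: ⌊351/2⌋ × 248 = 175 × 248 mm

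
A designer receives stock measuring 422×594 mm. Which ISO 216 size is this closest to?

Aspect ratio 594/422 ≈ 1.408 — close to the ISO √2 ≈ 1.414.
In the A-series (A0 area = 1 m²): A2 = 420 × 594 mm.
Off by 2 mm total — nearest standard size.

A2 (420 × 594 mm)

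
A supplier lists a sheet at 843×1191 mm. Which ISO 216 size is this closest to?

A0 (841 × 1189 mm)

Aspect ratio 1191/843 ≈ 1.413 — close to the ISO √2 ≈ 1.414.
In the A-series (A0 area = 1 m²): A0 = 841 × 1189 mm.
Off by 4 mm total — nearest standard size.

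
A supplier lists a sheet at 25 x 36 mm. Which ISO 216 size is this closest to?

Aspect ratio 36/25 ≈ 1.440 (ISO target is √2 ≈ 1.414).
In the A-series (A0 area = 1 m²): A10 = 26 × 37 mm.
Off by 2 mm total — nearest standard size.

A10 (26 × 37 mm)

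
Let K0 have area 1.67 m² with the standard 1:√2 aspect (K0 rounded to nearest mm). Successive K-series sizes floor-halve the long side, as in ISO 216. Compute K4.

Let K0's short side be w mm. w · w√2 = 1.67 m² = 1,670,000 mm², so w ≈ 1086.7 mm and w√2 ≈ 1536.8 mm → K0 = 1087 × 1537 mm.
K1: ⌊1537/2⌋ × 1087 = 768 × 1087 mm
K2: ⌊1087/2⌋ × 768 = 543 × 768 mm
K3: ⌊768/2⌋ × 543 = 384 × 543 mm
K4: ⌊543/2⌋ × 384 = 271 × 384 mm

271 × 384 mm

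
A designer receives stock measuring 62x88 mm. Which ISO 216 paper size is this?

B8 (62 × 88 mm)

Aspect ratio 88/62 ≈ 1.419 — close to the ISO √2 ≈ 1.414.
In the B-series (B0 = 1000 × 1414 mm): B8 = 62 × 88 mm.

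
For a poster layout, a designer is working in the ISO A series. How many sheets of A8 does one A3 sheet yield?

32

Each ISO step halves the sheet: 1 × A3 → 2 × A4 → 4 × A5 → 8 × A6 → …
From A3 to A8 is 5 halving steps: 2^5 = 32.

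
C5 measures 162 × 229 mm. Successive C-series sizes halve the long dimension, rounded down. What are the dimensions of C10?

C6: ⌊229/2⌋ × 162 = 114 × 162 mm
C7: ⌊162/2⌋ × 114 = 81 × 114 mm
C8: ⌊114/2⌋ × 81 = 57 × 81 mm
C9: ⌊81/2⌋ × 57 = 40 × 57 mm
C10: ⌊57/2⌋ × 40 = 28 × 40 mm

28 × 40 mm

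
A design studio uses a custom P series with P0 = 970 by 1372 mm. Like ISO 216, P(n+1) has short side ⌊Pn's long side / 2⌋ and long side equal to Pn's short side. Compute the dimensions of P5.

P1: ⌊1372/2⌋ × 970 = 686 × 970 mm
P2: ⌊970/2⌋ × 686 = 485 × 686 mm
P3: ⌊686/2⌋ × 485 = 343 × 485 mm
P4: ⌊485/2⌋ × 343 = 242 × 343 mm
P5: ⌊343/2⌋ × 242 = 171 × 242 mm

171 × 242 mm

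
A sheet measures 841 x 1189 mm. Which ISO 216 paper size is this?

A0 (841 × 1189 mm)

Aspect ratio 1189/841 ≈ 1.414 — close to the ISO √2 ≈ 1.414.
In the A-series (A0 area = 1 m²): A0 = 841 × 1189 mm.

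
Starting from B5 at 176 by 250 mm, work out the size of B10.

B6: ⌊250/2⌋ × 176 = 125 × 176 mm
B7: ⌊176/2⌋ × 125 = 88 × 125 mm
B8: ⌊125/2⌋ × 88 = 62 × 88 mm
B9: ⌊88/2⌋ × 62 = 44 × 62 mm
B10: ⌊62/2⌋ × 44 = 31 × 44 mm

31 × 44 mm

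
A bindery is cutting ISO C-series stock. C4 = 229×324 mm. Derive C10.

C5: ⌊324/2⌋ × 229 = 162 × 229 mm
C6: ⌊229/2⌋ × 162 = 114 × 162 mm
C7: ⌊162/2⌋ × 114 = 81 × 114 mm
C8: ⌊114/2⌋ × 81 = 57 × 81 mm
C9: ⌊81/2⌋ × 57 = 40 × 57 mm
C10: ⌊57/2⌋ × 40 = 28 × 40 mm

28 × 40 mm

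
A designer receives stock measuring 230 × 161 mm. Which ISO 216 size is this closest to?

C5 (162 × 229 mm)

Aspect ratio 230/161 ≈ 1.429 — close to the ISO √2 ≈ 1.414.
In the C-series (envelope sizes, between A and B): C5 = 162 × 229 mm.
Off by 2 mm total — nearest standard size.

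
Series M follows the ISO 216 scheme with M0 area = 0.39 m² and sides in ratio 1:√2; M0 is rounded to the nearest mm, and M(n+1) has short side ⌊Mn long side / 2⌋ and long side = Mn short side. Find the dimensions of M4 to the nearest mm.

131 × 185 mm

Let M0's short side be w mm. w · w√2 = 0.39 m² = 390,000 mm², so w ≈ 525.1 mm and w√2 ≈ 742.7 mm → M0 = 525 × 743 mm.
M1: ⌊743/2⌋ × 525 = 371 × 525 mm
M2: ⌊525/2⌋ × 371 = 262 × 371 mm
M3: ⌊371/2⌋ × 262 = 185 × 262 mm
M4: ⌊262/2⌋ × 185 = 131 × 185 mm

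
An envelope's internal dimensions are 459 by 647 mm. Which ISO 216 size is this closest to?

C2 (458 × 648 mm)

Aspect ratio 647/459 ≈ 1.410 — close to the ISO √2 ≈ 1.414.
In the C-series (envelope sizes, between A and B): C2 = 458 × 648 mm.
Off by 2 mm total — nearest standard size.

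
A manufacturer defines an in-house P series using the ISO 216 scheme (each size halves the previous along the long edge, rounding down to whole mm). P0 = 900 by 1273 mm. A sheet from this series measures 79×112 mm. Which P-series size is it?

P7

P0: 900 × 1273 mm
P1: 636 × 900 mm
P2: 450 × 636 mm
P3: 318 × 450 mm
P4: 225 × 318 mm
P5: 159 × 225 mm
P6: 112 × 159 mm
P7: 79 × 112 mm
P8: 56 × 79 mm
→ matches P7.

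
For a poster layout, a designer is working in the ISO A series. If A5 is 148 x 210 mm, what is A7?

74 × 105 mm

A6: ⌊210/2⌋ × 148 = 105 × 148 mm
A7: ⌊148/2⌋ × 105 = 74 × 105 mm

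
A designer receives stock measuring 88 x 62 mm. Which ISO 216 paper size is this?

Aspect ratio 88/62 ≈ 1.419 — close to the ISO √2 ≈ 1.414.
In the B-series (B0 = 1000 × 1414 mm): B8 = 62 × 88 mm.

B8 (62 × 88 mm)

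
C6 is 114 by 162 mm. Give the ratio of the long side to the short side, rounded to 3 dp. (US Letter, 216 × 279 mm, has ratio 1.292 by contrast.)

162 / 114 = 1.421
ISO 216 targets √2 ≈ 1.414; the +0.007 deviation is from mm rounding.

1.421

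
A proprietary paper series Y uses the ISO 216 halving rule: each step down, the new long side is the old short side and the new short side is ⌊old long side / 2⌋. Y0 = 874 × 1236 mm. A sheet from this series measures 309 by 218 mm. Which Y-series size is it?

Y0: 874 × 1236 mm
Y1: 618 × 874 mm
Y2: 437 × 618 mm
Y3: 309 × 437 mm
Y4: 218 × 309 mm
Y5: 154 × 218 mm
→ matches Y4.

Y4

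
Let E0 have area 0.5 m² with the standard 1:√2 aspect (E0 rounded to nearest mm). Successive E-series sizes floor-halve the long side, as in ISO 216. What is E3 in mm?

210 × 297 mm

Let E0's short side be w mm. w · w√2 = 0.5 m² = 500,000 mm², so w ≈ 594.6 mm and w√2 ≈ 840.9 mm → E0 = 595 × 841 mm.
E1: ⌊841/2⌋ × 595 = 420 × 595 mm
E2: ⌊595/2⌋ × 420 = 297 × 420 mm
E3: ⌊420/2⌋ × 297 = 210 × 297 mm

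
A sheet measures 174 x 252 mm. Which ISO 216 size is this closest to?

Aspect ratio 252/174 ≈ 1.448 (ISO target is √2 ≈ 1.414).
In the B-series (B0 = 1000 × 1414 mm): B5 = 176 × 250 mm.
Off by 4 mm total — nearest standard size.

B5 (176 × 250 mm)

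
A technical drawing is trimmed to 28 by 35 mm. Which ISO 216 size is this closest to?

A10 (26 × 37 mm)

Aspect ratio 35/28 ≈ 1.250 (ISO target is √2 ≈ 1.414).
In the A-series (A0 area = 1 m²): A10 = 26 × 37 mm.
Off by 4 mm total — nearest standard size.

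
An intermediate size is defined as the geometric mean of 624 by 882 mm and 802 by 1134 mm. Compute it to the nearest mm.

707 × 1000 mm

Short side: √(624 · 802) = √500448 ≈ 707.4 → 707 mm
Long side: √(882 · 1134) = √1000188 ≈ 1000.1 → 1000 mm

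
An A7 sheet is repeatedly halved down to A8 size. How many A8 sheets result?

2

Each ISO step halves the sheet: 1 × A7 → 2 × A8
From A7 to A8 is 1 halving step: 2^1 = 2.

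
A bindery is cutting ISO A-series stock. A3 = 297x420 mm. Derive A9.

A4: ⌊420/2⌋ × 297 = 210 × 297 mm
A5: ⌊297/2⌋ × 210 = 148 × 210 mm
A6: ⌊210/2⌋ × 148 = 105 × 148 mm
A7: ⌊148/2⌋ × 105 = 74 × 105 mm
A8: ⌊105/2⌋ × 74 = 52 × 74 mm
A9: ⌊74/2⌋ × 52 = 37 × 52 mm

37 × 52 mm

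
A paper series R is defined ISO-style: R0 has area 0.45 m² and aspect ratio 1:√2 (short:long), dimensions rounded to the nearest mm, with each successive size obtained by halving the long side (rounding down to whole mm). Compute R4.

Let R0's short side be w mm. w · w√2 = 0.45 m² = 450,000 mm², so w ≈ 564.1 mm and w√2 ≈ 797.7 mm → R0 = 564 × 798 mm.
R1: ⌊798/2⌋ × 564 = 399 × 564 mm
R2: ⌊564/2⌋ × 399 = 282 × 399 mm
R3: ⌊399/2⌋ × 282 = 199 × 282 mm
R4: ⌊282/2⌋ × 199 = 141 × 199 mm

141 × 199 mm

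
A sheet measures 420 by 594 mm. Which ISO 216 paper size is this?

A2 (420 × 594 mm)

Aspect ratio 594/420 ≈ 1.414 — close to the ISO √2 ≈ 1.414.
In the A-series (A0 area = 1 m²): A2 = 420 × 594 mm.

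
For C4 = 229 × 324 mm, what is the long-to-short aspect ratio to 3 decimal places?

324 / 229 = 1.415
Matches √2 ≈ 1.414 — the ISO 216 defining ratio.

1.415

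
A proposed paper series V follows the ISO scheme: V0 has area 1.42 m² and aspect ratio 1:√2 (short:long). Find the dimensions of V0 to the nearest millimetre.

1002 × 1417 mm

Let the short side be w mm. Then w · w√2 = 1.42 m² = 1,420,000 mm².
w² = 1,420,000/√2, so w ≈ 1002.0 mm; long side = w√2 ≈ 1417.1 mm.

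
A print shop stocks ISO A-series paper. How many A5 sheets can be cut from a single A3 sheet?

Each ISO step halves the sheet: 1 × A3 → 2 × A4 → 4 × A5
From A3 to A5 is 2 halving steps: 2^2 = 4.

4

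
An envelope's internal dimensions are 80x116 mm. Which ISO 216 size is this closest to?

C7 (81 × 114 mm)

Aspect ratio 116/80 ≈ 1.450 (ISO target is √2 ≈ 1.414).
In the C-series (envelope sizes, between A and B): C7 = 81 × 114 mm.
Off by 3 mm total — nearest standard size.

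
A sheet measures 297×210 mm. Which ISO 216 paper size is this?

Aspect ratio 297/210 ≈ 1.414 — close to the ISO √2 ≈ 1.414.
In the A-series (A0 area = 1 m²): A4 = 210 × 297 mm.

A4 (210 × 297 mm)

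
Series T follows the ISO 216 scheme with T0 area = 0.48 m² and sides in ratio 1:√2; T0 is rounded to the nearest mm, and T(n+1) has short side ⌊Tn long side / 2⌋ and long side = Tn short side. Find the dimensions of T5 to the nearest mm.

Let T0's short side be w mm. w · w√2 = 0.48 m² = 480,000 mm², so w ≈ 582.6 mm and w√2 ≈ 823.9 mm → T0 = 583 × 824 mm.
T1: ⌊824/2⌋ × 583 = 412 × 583 mm
T2: ⌊583/2⌋ × 412 = 291 × 412 mm
T3: ⌊412/2⌋ × 291 = 206 × 291 mm
T4: ⌊291/2⌋ × 206 = 145 × 206 mm
T5: ⌊206/2⌋ × 145 = 103 × 145 mm

103 × 145 mm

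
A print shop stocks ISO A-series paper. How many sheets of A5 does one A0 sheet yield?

32

Each ISO step halves the sheet: 1 × A0 → 2 × A1 → 4 × A2 → 8 × A3 → …
From A0 to A5 is 5 halving steps: 2^5 = 32.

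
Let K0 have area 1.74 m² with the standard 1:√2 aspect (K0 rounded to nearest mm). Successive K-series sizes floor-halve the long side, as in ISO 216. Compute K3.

Let K0's short side be w mm. w · w√2 = 1.74 m² = 1,740,000 mm², so w ≈ 1109.2 mm and w√2 ≈ 1568.7 mm → K0 = 1109 × 1569 mm.
K1: ⌊1569/2⌋ × 1109 = 784 × 1109 mm
K2: ⌊1109/2⌋ × 784 = 554 × 784 mm
K3: ⌊784/2⌋ × 554 = 392 × 554 mm

392 × 554 mm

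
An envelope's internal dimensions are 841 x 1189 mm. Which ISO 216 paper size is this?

A0 (841 × 1189 mm)

Aspect ratio 1189/841 ≈ 1.414 — close to the ISO √2 ≈ 1.414.
In the A-series (A0 area = 1 m²): A0 = 841 × 1189 mm.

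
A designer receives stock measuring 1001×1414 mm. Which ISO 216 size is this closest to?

Aspect ratio 1414/1001 ≈ 1.413 — close to the ISO √2 ≈ 1.414.
In the B-series (B0 = 1000 × 1414 mm): B0 = 1000 × 1414 mm.
Off by 1 mm total — nearest standard size.

B0 (1000 × 1414 mm)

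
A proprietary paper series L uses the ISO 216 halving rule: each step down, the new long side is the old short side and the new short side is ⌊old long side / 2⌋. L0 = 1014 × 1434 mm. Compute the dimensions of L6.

126 × 179 mm

L1: ⌊1434/2⌋ × 1014 = 717 × 1014 mm
L2: ⌊1014/2⌋ × 717 = 507 × 717 mm
L3: ⌊717/2⌋ × 507 = 358 × 507 mm
L4: ⌊507/2⌋ × 358 = 253 × 358 mm
L5: ⌊358/2⌋ × 253 = 179 × 253 mm
L6: ⌊253/2⌋ × 179 = 126 × 179 mm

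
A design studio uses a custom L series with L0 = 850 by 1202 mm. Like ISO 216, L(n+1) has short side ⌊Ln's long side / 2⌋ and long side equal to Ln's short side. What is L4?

L1: ⌊1202/2⌋ × 850 = 601 × 850 mm
L2: ⌊850/2⌋ × 601 = 425 × 601 mm
L3: ⌊601/2⌋ × 425 = 300 × 425 mm
L4: ⌊425/2⌋ × 300 = 212 × 300 mm

212 × 300 mm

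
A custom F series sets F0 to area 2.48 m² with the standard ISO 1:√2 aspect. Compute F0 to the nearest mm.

1324 × 1873 mm

Let the short side be w mm. Then w · w√2 = 2.48 m² = 2,480,000 mm².
w² = 2,480,000/√2, so w ≈ 1324.2 mm; long side = w√2 ≈ 1872.8 mm.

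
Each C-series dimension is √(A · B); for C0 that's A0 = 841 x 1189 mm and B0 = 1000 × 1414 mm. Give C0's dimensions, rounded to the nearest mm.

917 × 1297 mm

Short: √(841 · 1000) = √841000 ≈ 917.1 mm.
Long: √(1189 · 1414) = √1681246 ≈ 1296.6 mm.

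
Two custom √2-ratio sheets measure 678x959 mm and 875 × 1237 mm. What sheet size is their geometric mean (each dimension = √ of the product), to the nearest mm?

770 × 1089 mm

Short side: √(678 · 875) = √593250 ≈ 770.2 → 770 mm
Long side: √(959 · 1237) = √1186283 ≈ 1089.2 → 1089 mm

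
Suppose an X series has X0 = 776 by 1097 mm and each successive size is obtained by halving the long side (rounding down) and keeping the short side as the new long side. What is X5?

137 × 194 mm

X1 = 548 × 776 mm (from X0 by 1 halving).
X2: ⌊776/2⌋ × 548 = 388 × 548 mm
X3: ⌊548/2⌋ × 388 = 274 × 388 mm
X4: ⌊388/2⌋ × 274 = 194 × 274 mm
X5: ⌊274/2⌋ × 194 = 137 × 194 mm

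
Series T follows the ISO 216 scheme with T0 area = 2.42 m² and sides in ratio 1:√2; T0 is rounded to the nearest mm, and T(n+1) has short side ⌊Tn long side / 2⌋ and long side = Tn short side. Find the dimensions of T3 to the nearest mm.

Let T0's short side be w mm. w · w√2 = 2.42 m² = 2,420,000 mm², so w ≈ 1308.1 mm and w√2 ≈ 1850.0 mm → T0 = 1308 × 1850 mm.
T1: ⌊1850/2⌋ × 1308 = 925 × 1308 mm
T2: ⌊1308/2⌋ × 925 = 654 × 925 mm
T3: ⌊925/2⌋ × 654 = 462 × 654 mm

462 × 654 mm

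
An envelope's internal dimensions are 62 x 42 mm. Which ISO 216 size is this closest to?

B9 (44 × 62 mm)

Aspect ratio 62/42 ≈ 1.476 (ISO target is √2 ≈ 1.414).
In the B-series (B0 = 1000 × 1414 mm): B9 = 44 × 62 mm.
Off by 2 mm total — nearest standard size.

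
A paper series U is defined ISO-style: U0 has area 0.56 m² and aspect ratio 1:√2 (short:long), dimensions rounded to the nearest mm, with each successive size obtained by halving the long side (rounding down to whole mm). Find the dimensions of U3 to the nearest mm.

222 × 314 mm

Let U0's short side be w mm. w · w√2 = 0.56 m² = 560,000 mm², so w ≈ 629.3 mm and w√2 ≈ 889.9 mm → U0 = 629 × 890 mm.
U1: ⌊890/2⌋ × 629 = 445 × 629 mm
U2: ⌊629/2⌋ × 445 = 314 × 445 mm
U3: ⌊445/2⌋ × 314 = 222 × 314 mm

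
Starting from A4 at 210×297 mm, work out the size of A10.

26 × 37 mm

A5: ⌊297/2⌋ × 210 = 148 × 210 mm
A6: ⌊210/2⌋ × 148 = 105 × 148 mm
A7: ⌊148/2⌋ × 105 = 74 × 105 mm
A8: ⌊105/2⌋ × 74 = 52 × 74 mm
A9: ⌊74/2⌋ × 52 = 37 × 52 mm
A10: ⌊52/2⌋ × 37 = 26 × 37 mm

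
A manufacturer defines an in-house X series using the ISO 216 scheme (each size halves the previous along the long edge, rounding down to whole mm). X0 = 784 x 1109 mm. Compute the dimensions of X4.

X1: ⌊1109/2⌋ × 784 = 554 × 784 mm
X2: ⌊784/2⌋ × 554 = 392 × 554 mm
X3: ⌊554/2⌋ × 392 = 277 × 392 mm
X4: ⌊392/2⌋ × 277 = 196 × 277 mm

196 × 277 mm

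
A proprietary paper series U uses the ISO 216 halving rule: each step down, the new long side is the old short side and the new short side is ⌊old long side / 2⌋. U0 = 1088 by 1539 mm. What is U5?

192 × 272 mm

U1: ⌊1539/2⌋ × 1088 = 769 × 1088 mm
U2: ⌊1088/2⌋ × 769 = 544 × 769 mm
U3: ⌊769/2⌋ × 544 = 384 × 544 mm
U4: ⌊544/2⌋ × 384 = 272 × 384 mm
U5: ⌊384/2⌋ × 272 = 192 × 272 mm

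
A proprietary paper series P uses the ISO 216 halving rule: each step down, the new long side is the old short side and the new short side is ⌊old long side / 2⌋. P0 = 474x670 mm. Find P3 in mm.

P1: ⌊670/2⌋ × 474 = 335 × 474 mm
P2: ⌊474/2⌋ × 335 = 237 × 335 mm
P3: ⌊335/2⌋ × 237 = 167 × 237 mm

167 × 237 mm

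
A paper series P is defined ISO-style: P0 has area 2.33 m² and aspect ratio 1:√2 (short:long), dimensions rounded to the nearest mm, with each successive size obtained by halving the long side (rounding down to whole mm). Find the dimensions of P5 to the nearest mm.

Let P0's short side be w mm. w · w√2 = 2.33 m² = 2,330,000 mm², so w ≈ 1283.6 mm and w√2 ≈ 1815.2 mm → P0 = 1284 × 1815 mm.
P1: ⌊1815/2⌋ × 1284 = 907 × 1284 mm
P2: ⌊1284/2⌋ × 907 = 642 × 907 mm
P3: ⌊907/2⌋ × 642 = 453 × 642 mm
P4: ⌊642/2⌋ × 453 = 321 × 453 mm
P5: ⌊453/2⌋ × 321 = 226 × 321 mm

226 × 321 mm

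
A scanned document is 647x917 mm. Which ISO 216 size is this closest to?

Aspect ratio 917/647 ≈ 1.417 — close to the ISO √2 ≈ 1.414.
In the C-series (envelope sizes, between A and B): C1 = 648 × 917 mm.
Off by 1 mm total — nearest standard size.

C1 (648 × 917 mm)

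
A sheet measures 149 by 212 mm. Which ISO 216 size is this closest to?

Aspect ratio 212/149 ≈ 1.423 — close to the ISO √2 ≈ 1.414.
In the A-series (A0 area = 1 m²): A5 = 148 × 210 mm.
Off by 3 mm total — nearest standard size.

A5 (148 × 210 mm)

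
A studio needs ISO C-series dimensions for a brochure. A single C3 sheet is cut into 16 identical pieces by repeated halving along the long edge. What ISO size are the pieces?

16 = 2^4, so 4 halving steps.
C3 → C4 → … → C7 after 4 steps.

C7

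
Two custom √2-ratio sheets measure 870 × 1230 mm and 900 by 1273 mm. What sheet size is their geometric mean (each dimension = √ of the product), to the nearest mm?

885 × 1251 mm

Short side: √(870 · 900) = √783000 ≈ 884.9 → 885 mm
Long side: √(1230 · 1273) = √1565790 ≈ 1251.3 → 1251 mm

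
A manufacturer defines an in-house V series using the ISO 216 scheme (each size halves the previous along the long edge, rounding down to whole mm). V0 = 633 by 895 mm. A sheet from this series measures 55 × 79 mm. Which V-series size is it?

V7

V0: 633 × 895 mm
V1: 447 × 633 mm
V2: 316 × 447 mm
V3: 223 × 316 mm
V4: 158 × 223 mm
V5: 111 × 158 mm
V6: 79 × 111 mm
V7: 55 × 79 mm
V8: 39 × 55 mm
→ matches V7.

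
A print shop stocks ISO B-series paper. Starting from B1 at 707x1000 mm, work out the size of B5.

176 × 250 mm

B2: ⌊1000/2⌋ × 707 = 500 × 707 mm
B3: ⌊707/2⌋ × 500 = 353 × 500 mm
B4: ⌊500/2⌋ × 353 = 250 × 353 mm
B5: ⌊353/2⌋ × 250 = 176 × 250 mm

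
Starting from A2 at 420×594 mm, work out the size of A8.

52 × 74 mm

A3: ⌊594/2⌋ × 420 = 297 × 420 mm
A4: ⌊420/2⌋ × 297 = 210 × 297 mm
A5: ⌊297/2⌋ × 210 = 148 × 210 mm
A6: ⌊210/2⌋ × 148 = 105 × 148 mm
A7: ⌊148/2⌋ × 105 = 74 × 105 mm
A8: ⌊105/2⌋ × 74 = 52 × 74 mm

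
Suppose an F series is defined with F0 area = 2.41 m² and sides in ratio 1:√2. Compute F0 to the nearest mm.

Let the short side be w mm. Then w · w√2 = 2.41 m² = 2,410,000 mm².
w² = 2,410,000/√2, so w ≈ 1305.4 mm; long side = w√2 ≈ 1846.1 mm.

1305 × 1846 mm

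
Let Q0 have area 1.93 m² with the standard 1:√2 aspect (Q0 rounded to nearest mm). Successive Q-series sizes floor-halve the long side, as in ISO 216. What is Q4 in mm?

292 × 413 mm

Let Q0's short side be w mm. w · w√2 = 1.93 m² = 1,930,000 mm², so w ≈ 1168.2 mm and w√2 ≈ 1652.1 mm → Q0 = 1168 × 1652 mm.
Q1: ⌊1652/2⌋ × 1168 = 826 × 1168 mm
Q2: ⌊1168/2⌋ × 826 = 584 × 826 mm
Q3: ⌊826/2⌋ × 584 = 413 × 584 mm
Q4: ⌊584/2⌋ × 413 = 292 × 413 mm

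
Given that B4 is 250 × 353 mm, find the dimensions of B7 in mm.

88 × 125 mm

B5: ⌊353/2⌋ × 250 = 176 × 250 mm
B6: ⌊250/2⌋ × 176 = 125 × 176 mm
B7: ⌊176/2⌋ × 125 = 88 × 125 mm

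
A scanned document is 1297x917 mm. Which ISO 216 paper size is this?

C0 (917 × 1297 mm)

Aspect ratio 1297/917 ≈ 1.414 — close to the ISO √2 ≈ 1.414.
In the C-series (envelope sizes, between A and B): C0 = 917 × 1297 mm.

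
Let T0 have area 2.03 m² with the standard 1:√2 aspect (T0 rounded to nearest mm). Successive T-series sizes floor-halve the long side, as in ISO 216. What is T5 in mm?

211 × 299 mm

Let T0's short side be w mm. w · w√2 = 2.03 m² = 2,030,000 mm², so w ≈ 1198.1 mm and w√2 ≈ 1694.4 mm → T0 = 1198 × 1694 mm.
T1: ⌊1694/2⌋ × 1198 = 847 × 1198 mm
T2: ⌊1198/2⌋ × 847 = 599 × 847 mm
T3: ⌊847/2⌋ × 599 = 423 × 599 mm
T4: ⌊599/2⌋ × 423 = 299 × 423 mm
T5: ⌊423/2⌋ × 299 = 211 × 299 mm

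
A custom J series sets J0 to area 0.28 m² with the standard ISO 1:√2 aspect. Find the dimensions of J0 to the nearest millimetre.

Let the short side be w mm. Then w · w√2 = 0.28 m² = 280,000 mm².
w² = 280,000/√2, so w ≈ 445.0 mm; long side = w√2 ≈ 629.3 mm.

445 × 629 mm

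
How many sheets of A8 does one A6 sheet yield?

4

Each ISO step halves the sheet: 1 × A6 → 2 × A7 → 4 × A8
From A6 to A8 is 2 halving steps: 2^2 = 4.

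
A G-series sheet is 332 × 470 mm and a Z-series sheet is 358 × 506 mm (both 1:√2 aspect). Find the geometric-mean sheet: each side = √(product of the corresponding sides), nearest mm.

345 × 488 mm

Short side: √(332 · 358) = √118856 ≈ 344.8 → 345 mm
Long side: √(470 · 506) = √237820 ≈ 487.7 → 488 mm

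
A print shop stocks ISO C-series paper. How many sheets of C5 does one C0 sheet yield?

C0 = 917 × 1297 mm; C5 = 162 × 229 mm.
Each halving step doubles the count; 5 steps from C0 to C5.
2^5 = 32.

32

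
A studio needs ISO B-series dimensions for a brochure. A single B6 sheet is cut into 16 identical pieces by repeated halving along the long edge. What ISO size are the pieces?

16 = 2^4, so 4 halving steps.
B6 → B7 → … → B10 after 4 steps.

B10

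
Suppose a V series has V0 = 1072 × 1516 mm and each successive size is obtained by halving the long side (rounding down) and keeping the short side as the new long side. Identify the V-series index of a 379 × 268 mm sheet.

V4

V0: 1072 × 1516 mm
V1: 758 × 1072 mm
V2: 536 × 758 mm
V3: 379 × 536 mm
V4: 268 × 379 mm
V5: 189 × 268 mm
→ matches V4.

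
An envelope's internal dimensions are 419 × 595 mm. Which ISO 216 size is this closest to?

Aspect ratio 595/419 ≈ 1.420 — close to the ISO √2 ≈ 1.414.
In the A-series (A0 area = 1 m²): A2 = 420 × 594 mm.
Off by 2 mm total — nearest standard size.

A2 (420 × 594 mm)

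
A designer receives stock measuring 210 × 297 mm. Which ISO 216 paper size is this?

A4 (210 × 297 mm)

Aspect ratio 297/210 ≈ 1.414 — close to the ISO √2 ≈ 1.414.
In the A-series (A0 area = 1 m²): A4 = 210 × 297 mm.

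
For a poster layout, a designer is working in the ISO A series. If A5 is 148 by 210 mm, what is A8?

A6: ⌊210/2⌋ × 148 = 105 × 148 mm
A7: ⌊148/2⌋ × 105 = 74 × 105 mm
A8: ⌊105/2⌋ × 74 = 52 × 74 mm

52 × 74 mm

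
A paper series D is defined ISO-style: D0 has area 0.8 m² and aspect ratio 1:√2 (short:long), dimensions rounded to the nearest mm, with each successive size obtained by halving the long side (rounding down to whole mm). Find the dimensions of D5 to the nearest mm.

Let D0's short side be w mm. w · w√2 = 0.8 m² = 800,000 mm², so w ≈ 752.1 mm and w√2 ≈ 1063.7 mm → D0 = 752 × 1064 mm.
D1: ⌊1064/2⌋ × 752 = 532 × 752 mm
D2: ⌊752/2⌋ × 532 = 376 × 532 mm
D3: ⌊532/2⌋ × 376 = 266 × 376 mm
D4: ⌊376/2⌋ × 266 = 188 × 266 mm
D5: ⌊266/2⌋ × 188 = 133 × 188 mm

133 × 188 mm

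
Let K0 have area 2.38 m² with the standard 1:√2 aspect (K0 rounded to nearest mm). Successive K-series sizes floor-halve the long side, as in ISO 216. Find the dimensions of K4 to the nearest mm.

324 × 458 mm

Let K0's short side be w mm. w · w√2 = 2.38 m² = 2,380,000 mm², so w ≈ 1297.3 mm and w√2 ≈ 1834.6 mm → K0 = 1297 × 1835 mm.
K1: ⌊1835/2⌋ × 1297 = 917 × 1297 mm
K2: ⌊1297/2⌋ × 917 = 648 × 917 mm
K3: ⌊917/2⌋ × 648 = 458 × 648 mm
K4: ⌊648/2⌋ × 458 = 324 × 458 mm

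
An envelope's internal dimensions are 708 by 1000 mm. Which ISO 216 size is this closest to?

B1 (707 × 1000 mm)

Aspect ratio 1000/708 ≈ 1.412 — close to the ISO √2 ≈ 1.414.
In the B-series (B0 = 1000 × 1414 mm): B1 = 707 × 1000 mm.
Off by 1 mm total — nearest standard size.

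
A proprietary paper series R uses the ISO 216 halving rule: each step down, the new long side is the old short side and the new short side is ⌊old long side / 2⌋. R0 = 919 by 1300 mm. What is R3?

R1: ⌊1300/2⌋ × 919 = 650 × 919 mm
R2: ⌊919/2⌋ × 650 = 459 × 650 mm
R3: ⌊650/2⌋ × 459 = 325 × 459 mm

325 × 459 mm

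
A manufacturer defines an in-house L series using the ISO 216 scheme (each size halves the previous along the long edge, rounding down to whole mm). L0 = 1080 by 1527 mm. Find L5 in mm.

190 × 270 mm

L1: ⌊1527/2⌋ × 1080 = 763 × 1080 mm
L2: ⌊1080/2⌋ × 763 = 540 × 763 mm
L3: ⌊763/2⌋ × 540 = 381 × 540 mm
L4: ⌊540/2⌋ × 381 = 270 × 381 mm
L5: ⌊381/2⌋ × 270 = 190 × 270 mm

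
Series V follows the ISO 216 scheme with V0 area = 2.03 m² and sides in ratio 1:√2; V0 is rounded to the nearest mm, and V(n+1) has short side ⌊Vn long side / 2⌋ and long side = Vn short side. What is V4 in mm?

Let V0's short side be w mm. w · w√2 = 2.03 m² = 2,030,000 mm², so w ≈ 1198.1 mm and w√2 ≈ 1694.4 mm → V0 = 1198 × 1694 mm.
V1: ⌊1694/2⌋ × 1198 = 847 × 1198 mm
V2: ⌊1198/2⌋ × 847 = 599 × 847 mm
V3: ⌊847/2⌋ × 599 = 423 × 599 mm
V4: ⌊599/2⌋ × 423 = 299 × 423 mm

299 × 423 mm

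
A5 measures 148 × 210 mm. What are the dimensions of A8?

52 × 74 mm

A6: ⌊210/2⌋ × 148 = 105 × 148 mm
A7: ⌊148/2⌋ × 105 = 74 × 105 mm
A8: ⌊105/2⌋ × 74 = 52 × 74 mm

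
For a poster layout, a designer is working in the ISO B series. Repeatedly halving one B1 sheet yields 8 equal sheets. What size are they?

8 = 2^3, so 3 halving steps.
B1 → B2 → … → B4 after 3 steps.

B4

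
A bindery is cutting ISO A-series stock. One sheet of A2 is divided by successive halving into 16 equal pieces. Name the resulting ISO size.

16 = 2^4, so 4 halving steps.
A2 → A3 → … → A6 after 4 steps.

A6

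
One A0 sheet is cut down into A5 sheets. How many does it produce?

32

Each ISO step halves the sheet: 1 × A0 → 2 × A1 → 4 × A2 → 8 × A3 → …
From A0 to A5 is 5 halving steps: 2^5 = 32.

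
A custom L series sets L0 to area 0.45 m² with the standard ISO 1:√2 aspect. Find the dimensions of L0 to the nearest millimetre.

564 × 798 mm

Let the short side be w mm. Then w · w√2 = 0.45 m² = 450,000 mm².
w² = 450,000/√2, so w ≈ 564.1 mm; long side = w√2 ≈ 797.7 mm.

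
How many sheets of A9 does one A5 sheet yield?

Each ISO step halves the sheet: 1 × A5 → 2 × A6 → 4 × A7 → 8 × A8 → …
From A5 to A9 is 4 halving steps: 2^4 = 16.

16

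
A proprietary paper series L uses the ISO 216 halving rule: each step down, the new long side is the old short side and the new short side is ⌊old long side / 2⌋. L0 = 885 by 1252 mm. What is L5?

156 × 221 mm

L1: ⌊1252/2⌋ × 885 = 626 × 885 mm
L2: ⌊885/2⌋ × 626 = 442 × 626 mm
L3: ⌊626/2⌋ × 442 = 313 × 442 mm
L4: ⌊442/2⌋ × 313 = 221 × 313 mm
L5: ⌊313/2⌋ × 221 = 156 × 221 mm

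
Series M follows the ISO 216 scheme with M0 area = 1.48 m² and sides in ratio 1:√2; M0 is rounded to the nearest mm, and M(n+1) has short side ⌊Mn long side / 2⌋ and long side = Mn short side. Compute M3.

361 × 511 mm

Let M0's short side be w mm. w · w√2 = 1.48 m² = 1,480,000 mm², so w ≈ 1023.0 mm and w√2 ≈ 1446.7 mm → M0 = 1023 × 1447 mm.
M1: ⌊1447/2⌋ × 1023 = 723 × 1023 mm
M2: ⌊1023/2⌋ × 723 = 511 × 723 mm
M3: ⌊723/2⌋ × 511 = 361 × 511 mm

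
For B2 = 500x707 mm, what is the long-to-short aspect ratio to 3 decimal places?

707 / 500 = 1.414
Matches √2 ≈ 1.414 — the ISO 216 defining ratio.

1.414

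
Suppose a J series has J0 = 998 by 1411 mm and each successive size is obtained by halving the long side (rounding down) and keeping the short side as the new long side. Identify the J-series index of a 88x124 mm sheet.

J0: 998 × 1411 mm
J1: 705 × 998 mm
J2: 499 × 705 mm
J3: 352 × 499 mm
J4: 249 × 352 mm
J5: 176 × 249 mm
J6: 124 × 176 mm
J7: 88 × 124 mm
J8: 62 × 88 mm
→ matches J7.

J7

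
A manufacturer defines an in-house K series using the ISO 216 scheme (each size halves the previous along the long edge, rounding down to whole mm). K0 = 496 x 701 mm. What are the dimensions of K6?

62 × 87 mm

K1: ⌊701/2⌋ × 496 = 350 × 496 mm
K2: ⌊496/2⌋ × 350 = 248 × 350 mm
K3: ⌊350/2⌋ × 248 = 175 × 248 mm
K4: ⌊248/2⌋ × 175 = 124 × 175 mm
K5: ⌊175/2⌋ × 124 = 87 × 124 mm
K6: ⌊124/2⌋ × 87 = 62 × 87 mm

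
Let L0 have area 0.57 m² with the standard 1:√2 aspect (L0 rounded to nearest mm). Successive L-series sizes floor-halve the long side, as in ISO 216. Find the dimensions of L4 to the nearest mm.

158 × 224 mm

Let L0's short side be w mm. w · w√2 = 0.57 m² = 570,000 mm², so w ≈ 634.9 mm and w√2 ≈ 897.8 mm → L0 = 635 × 898 mm.
L1: ⌊898/2⌋ × 635 = 449 × 635 mm
L2: ⌊635/2⌋ × 449 = 317 × 449 mm
L3: ⌊449/2⌋ × 317 = 224 × 317 mm
L4: ⌊317/2⌋ × 224 = 158 × 224 mm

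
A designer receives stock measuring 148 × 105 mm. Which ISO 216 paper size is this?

A6 (105 × 148 mm)

Aspect ratio 148/105 ≈ 1.410 — close to the ISO √2 ≈ 1.414.
In the A-series (A0 area = 1 m²): A6 = 105 × 148 mm.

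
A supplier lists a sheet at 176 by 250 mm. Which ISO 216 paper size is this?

B5 (176 × 250 mm)

Aspect ratio 250/176 ≈ 1.420 — close to the ISO √2 ≈ 1.414.
In the B-series (B0 = 1000 × 1414 mm): B5 = 176 × 250 mm.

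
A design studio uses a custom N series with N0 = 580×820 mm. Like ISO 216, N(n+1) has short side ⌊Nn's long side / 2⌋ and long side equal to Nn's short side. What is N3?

205 × 290 mm

N1: ⌊820/2⌋ × 580 = 410 × 580 mm
N2: ⌊580/2⌋ × 410 = 290 × 410 mm
N3: ⌊410/2⌋ × 290 = 205 × 290 mm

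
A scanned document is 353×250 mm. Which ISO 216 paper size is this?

B4 (250 × 353 mm)

Aspect ratio 353/250 ≈ 1.412 — close to the ISO √2 ≈ 1.414.
In the B-series (B0 = 1000 × 1414 mm): B4 = 250 × 353 mm.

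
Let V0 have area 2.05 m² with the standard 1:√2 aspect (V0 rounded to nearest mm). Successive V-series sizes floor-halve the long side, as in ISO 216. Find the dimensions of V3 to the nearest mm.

425 × 602 mm

Let V0's short side be w mm. w · w√2 = 2.05 m² = 2,050,000 mm², so w ≈ 1204.0 mm and w√2 ≈ 1702.7 mm → V0 = 1204 × 1703 mm.
V1: ⌊1703/2⌋ × 1204 = 851 × 1204 mm
V2: ⌊1204/2⌋ × 851 = 602 × 851 mm
V3: ⌊851/2⌋ × 602 = 425 × 602 mm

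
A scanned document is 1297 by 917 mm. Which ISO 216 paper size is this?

Aspect ratio 1297/917 ≈ 1.414 — close to the ISO √2 ≈ 1.414.
In the C-series (envelope sizes, between A and B): C0 = 917 × 1297 mm.

C0 (917 × 1297 mm)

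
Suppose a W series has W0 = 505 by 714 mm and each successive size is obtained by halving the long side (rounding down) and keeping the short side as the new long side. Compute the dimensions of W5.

W1: ⌊714/2⌋ × 505 = 357 × 505 mm
W2: ⌊505/2⌋ × 357 = 252 × 357 mm
W3: ⌊357/2⌋ × 252 = 178 × 252 mm
W4: ⌊252/2⌋ × 178 = 126 × 178 mm
W5: ⌊178/2⌋ × 126 = 89 × 126 mm

89 × 126 mm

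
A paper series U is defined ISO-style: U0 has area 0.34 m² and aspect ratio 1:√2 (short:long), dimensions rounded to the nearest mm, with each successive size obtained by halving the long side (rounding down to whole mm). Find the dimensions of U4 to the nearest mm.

122 × 173 mm

Let U0's short side be w mm. w · w√2 = 0.34 m² = 340,000 mm², so w ≈ 490.3 mm and w√2 ≈ 693.4 mm → U0 = 490 × 693 mm.
U1: ⌊693/2⌋ × 490 = 346 × 490 mm
U2: ⌊490/2⌋ × 346 = 245 × 346 mm
U3: ⌊346/2⌋ × 245 = 173 × 245 mm
U4: ⌊245/2⌋ × 173 = 122 × 173 mm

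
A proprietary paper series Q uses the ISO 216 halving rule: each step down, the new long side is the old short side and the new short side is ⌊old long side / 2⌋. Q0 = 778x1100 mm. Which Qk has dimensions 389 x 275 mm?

Q0: 778 × 1100 mm
Q1: 550 × 778 mm
Q2: 389 × 550 mm
Q3: 275 × 389 mm
Q4: 194 × 275 mm
→ matches Q3.

Q3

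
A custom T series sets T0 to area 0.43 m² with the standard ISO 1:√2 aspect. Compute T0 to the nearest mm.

Let the short side be w mm. Then w · w√2 = 0.43 m² = 430,000 mm².
w² = 430,000/√2, so w ≈ 551.4 mm; long side = w√2 ≈ 779.8 mm.

551 × 780 mm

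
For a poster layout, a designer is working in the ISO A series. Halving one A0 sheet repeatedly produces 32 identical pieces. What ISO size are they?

32 = 2^5, so 5 halving steps.
A0 → A1 → … → A5 after 5 steps.

A5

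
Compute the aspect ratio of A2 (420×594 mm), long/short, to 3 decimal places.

594 / 420 = 1.414
Matches √2 ≈ 1.414 — the ISO 216 defining ratio.

1.414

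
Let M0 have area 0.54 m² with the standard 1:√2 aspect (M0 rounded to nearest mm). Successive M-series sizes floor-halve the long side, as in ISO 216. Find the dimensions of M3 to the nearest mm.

Let M0's short side be w mm. w · w√2 = 0.54 m² = 540,000 mm², so w ≈ 617.9 mm and w√2 ≈ 873.9 mm → M0 = 618 × 874 mm.
M1: ⌊874/2⌋ × 618 = 437 × 618 mm
M2: ⌊618/2⌋ × 437 = 309 × 437 mm
M3: ⌊437/2⌋ × 309 = 218 × 309 mm

218 × 309 mm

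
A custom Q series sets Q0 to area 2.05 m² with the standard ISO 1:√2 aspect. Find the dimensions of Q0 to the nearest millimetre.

Let the short side be w mm. Then w · w√2 = 2.05 m² = 2,050,000 mm².
w² = 2,050,000/√2, so w ≈ 1204.0 mm; long side = w√2 ≈ 1702.7 mm.

1204 × 1703 mm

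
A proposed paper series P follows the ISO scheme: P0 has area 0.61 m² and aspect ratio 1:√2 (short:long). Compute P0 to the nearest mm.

657 × 929 mm

Let the short side be w mm. Then w · w√2 = 0.61 m² = 610,000 mm².
w² = 610,000/√2, so w ≈ 656.8 mm; long side = w√2 ≈ 928.8 mm.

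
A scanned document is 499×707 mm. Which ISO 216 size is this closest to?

B2 (500 × 707 mm)

Aspect ratio 707/499 ≈ 1.417 — close to the ISO √2 ≈ 1.414.
In the B-series (B0 = 1000 × 1414 mm): B2 = 500 × 707 mm.
Off by 1 mm total — nearest standard size.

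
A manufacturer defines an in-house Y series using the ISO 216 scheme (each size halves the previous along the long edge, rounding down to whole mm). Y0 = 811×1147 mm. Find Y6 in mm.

101 × 143 mm

Y1: ⌊1147/2⌋ × 811 = 573 × 811 mm
Y2: ⌊811/2⌋ × 573 = 405 × 573 mm
Y3: ⌊573/2⌋ × 405 = 286 × 405 mm
Y4: ⌊405/2⌋ × 286 = 202 × 286 mm
Y5: ⌊286/2⌋ × 202 = 143 × 202 mm
Y6: ⌊202/2⌋ × 143 = 101 × 143 mm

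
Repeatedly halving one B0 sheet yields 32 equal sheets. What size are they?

B5

32 = 2^5, so 5 halving steps.
B0 → B1 → … → B5 after 5 steps.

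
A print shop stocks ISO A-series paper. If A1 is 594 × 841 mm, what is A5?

A2: ⌊841/2⌋ × 594 = 420 × 594 mm
A3: ⌊594/2⌋ × 420 = 297 × 420 mm
A4: ⌊420/2⌋ × 297 = 210 × 297 mm
A5: ⌊297/2⌋ × 210 = 148 × 210 mm

148 × 210 mm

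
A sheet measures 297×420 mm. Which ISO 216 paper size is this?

A3 (297 × 420 mm)

Aspect ratio 420/297 ≈ 1.414 — close to the ISO √2 ≈ 1.414.
In the A-series (A0 area = 1 m²): A3 = 297 × 420 mm.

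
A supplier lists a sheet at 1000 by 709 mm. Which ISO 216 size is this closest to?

B1 (707 × 1000 mm)

Aspect ratio 1000/709 ≈ 1.410 — close to the ISO √2 ≈ 1.414.
In the B-series (B0 = 1000 × 1414 mm): B1 = 707 × 1000 mm.
Off by 2 mm total — nearest standard size.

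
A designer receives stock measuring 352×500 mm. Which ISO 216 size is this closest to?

B3 (353 × 500 mm)

Aspect ratio 500/352 ≈ 1.420 — close to the ISO √2 ≈ 1.414.
In the B-series (B0 = 1000 × 1414 mm): B3 = 353 × 500 mm.
Off by 1 mm total — nearest standard size.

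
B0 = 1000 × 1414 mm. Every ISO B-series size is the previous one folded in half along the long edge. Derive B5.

B1: ⌊1414/2⌋ × 1000 = 707 × 1000 mm
B2: ⌊1000/2⌋ × 707 = 500 × 707 mm
B3: ⌊707/2⌋ × 500 = 353 × 500 mm
B4: ⌊500/2⌋ × 353 = 250 × 353 mm
B5: ⌊353/2⌋ × 250 = 176 × 250 mm

176 × 250 mm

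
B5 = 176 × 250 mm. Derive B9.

44 × 62 mm

B6: ⌊250/2⌋ × 176 = 125 × 176 mm
B7: ⌊176/2⌋ × 125 = 88 × 125 mm
B8: ⌊125/2⌋ × 88 = 62 × 88 mm
B9: ⌊88/2⌋ × 62 = 44 × 62 mm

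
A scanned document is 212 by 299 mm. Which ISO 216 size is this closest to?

A4 (210 × 297 mm)

Aspect ratio 299/212 ≈ 1.410 — close to the ISO √2 ≈ 1.414.
In the A-series (A0 area = 1 m²): A4 = 210 × 297 mm.
Off by 4 mm total — nearest standard size.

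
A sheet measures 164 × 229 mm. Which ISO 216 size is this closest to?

C5 (162 × 229 mm)

Aspect ratio 229/164 ≈ 1.396 (ISO target is √2 ≈ 1.414).
In the C-series (envelope sizes, between A and B): C5 = 162 × 229 mm.
Off by 2 mm total — nearest standard size.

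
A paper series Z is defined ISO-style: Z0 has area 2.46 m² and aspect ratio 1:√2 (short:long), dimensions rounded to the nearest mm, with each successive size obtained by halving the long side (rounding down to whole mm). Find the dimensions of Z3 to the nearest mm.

466 × 659 mm

Let Z0's short side be w mm. w · w√2 = 2.46 m² = 2,460,000 mm², so w ≈ 1318.9 mm and w√2 ≈ 1865.2 mm → Z0 = 1319 × 1865 mm.
Z1: ⌊1865/2⌋ × 1319 = 932 × 1319 mm
Z2: ⌊1319/2⌋ × 932 = 659 × 932 mm
Z3: ⌊932/2⌋ × 659 = 466 × 659 mm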